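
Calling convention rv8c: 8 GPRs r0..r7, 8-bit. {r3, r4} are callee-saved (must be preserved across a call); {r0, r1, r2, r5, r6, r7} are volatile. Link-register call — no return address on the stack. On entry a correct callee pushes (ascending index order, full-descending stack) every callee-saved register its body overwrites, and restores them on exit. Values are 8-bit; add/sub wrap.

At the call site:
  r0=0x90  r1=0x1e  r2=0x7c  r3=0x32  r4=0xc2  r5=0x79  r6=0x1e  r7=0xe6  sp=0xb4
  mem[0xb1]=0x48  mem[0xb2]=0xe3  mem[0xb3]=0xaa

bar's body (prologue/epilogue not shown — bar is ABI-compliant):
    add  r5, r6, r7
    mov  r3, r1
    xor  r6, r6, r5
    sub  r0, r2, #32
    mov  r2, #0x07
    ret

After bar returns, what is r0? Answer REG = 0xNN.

prologue: push r3 → mem[0xb3]=0x32, sp=0xb3
body[0] add  r5, r6, r7 → r5=0x04
body[1] mov  r3, r1 → r3=0x1e
body[2] xor  r6, r6, r5 → r6=0x1a
body[3] sub  r0, r2, #32 → r0=0x5c
body[4] mov  r2, #0x07 → r2=0x07
epilogue: pop r3=0x32, sp=0xb4
r0 is caller-saved → body value

REG = 0x5c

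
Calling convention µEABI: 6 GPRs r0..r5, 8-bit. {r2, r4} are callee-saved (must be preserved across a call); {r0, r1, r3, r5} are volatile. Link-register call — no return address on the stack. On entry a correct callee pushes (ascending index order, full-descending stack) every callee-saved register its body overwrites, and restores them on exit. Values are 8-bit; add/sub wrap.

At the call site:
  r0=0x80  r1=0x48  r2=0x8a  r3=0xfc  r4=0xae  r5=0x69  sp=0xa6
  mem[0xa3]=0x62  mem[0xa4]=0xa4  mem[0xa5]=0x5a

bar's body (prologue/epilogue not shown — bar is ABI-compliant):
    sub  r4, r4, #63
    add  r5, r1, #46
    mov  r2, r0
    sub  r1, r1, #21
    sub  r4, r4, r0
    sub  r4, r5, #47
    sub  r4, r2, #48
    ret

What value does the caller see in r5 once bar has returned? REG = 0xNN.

prologue: push r2 → mem[0xa5]=0x8a, sp=0xa5
prologue: push r4 → mem[0xa4]=0xae, sp=0xa4
body[0] sub  r4, r4, #63 → r4=0x6f
body[1] add  r5, r1, #46 → r5=0x76
body[2] mov  r2, r0 → r2=0x80
body[3] sub  r1, r1, #21 → r1=0x33
body[4] sub  r4, r4, r0 → r4=0xef
body[5] sub  r4, r5, #47 → r4=0x47
body[6] sub  r4, r2, #48 → r4=0x50
epilogue: pop r4=0xae, sp=0xa5
epilogue: pop r2=0x8a, sp=0xa6
r5 is caller-saved → body value

REG = 0x76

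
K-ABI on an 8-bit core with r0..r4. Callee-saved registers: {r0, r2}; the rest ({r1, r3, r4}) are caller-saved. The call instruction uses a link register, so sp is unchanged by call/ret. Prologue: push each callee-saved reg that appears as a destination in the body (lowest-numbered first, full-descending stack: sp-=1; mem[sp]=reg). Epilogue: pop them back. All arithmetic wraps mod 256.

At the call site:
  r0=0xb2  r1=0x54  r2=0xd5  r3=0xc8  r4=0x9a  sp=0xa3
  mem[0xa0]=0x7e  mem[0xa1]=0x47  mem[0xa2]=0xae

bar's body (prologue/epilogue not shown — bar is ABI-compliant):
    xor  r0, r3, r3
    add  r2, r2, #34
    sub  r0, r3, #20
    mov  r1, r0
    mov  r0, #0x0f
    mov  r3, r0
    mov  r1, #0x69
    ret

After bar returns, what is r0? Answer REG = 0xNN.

REG = 0xb2

prologue: push r0 → mem[0xa2]=0xb2, sp=0xa2
prologue: push r2 → mem[0xa1]=0xd5, sp=0xa1
body[0] xor  r0, r3, r3 → r0=0x00
body[1] add  r2, r2, #34 → r2=0xf7
body[2] sub  r0, r3, #20 → r0=0xb4
body[3] mov  r1, r0 → r1=0xb4
body[4] mov  r0, #0x0f → r0=0x0f
body[5] mov  r3, r0 → r3=0x0f
body[6] mov  r1, #0x69 → r1=0x69
epilogue: pop r2=0xd5, sp=0xa2
epilogue: pop r0=0xb2, sp=0xa3
r0 is callee-saved → restored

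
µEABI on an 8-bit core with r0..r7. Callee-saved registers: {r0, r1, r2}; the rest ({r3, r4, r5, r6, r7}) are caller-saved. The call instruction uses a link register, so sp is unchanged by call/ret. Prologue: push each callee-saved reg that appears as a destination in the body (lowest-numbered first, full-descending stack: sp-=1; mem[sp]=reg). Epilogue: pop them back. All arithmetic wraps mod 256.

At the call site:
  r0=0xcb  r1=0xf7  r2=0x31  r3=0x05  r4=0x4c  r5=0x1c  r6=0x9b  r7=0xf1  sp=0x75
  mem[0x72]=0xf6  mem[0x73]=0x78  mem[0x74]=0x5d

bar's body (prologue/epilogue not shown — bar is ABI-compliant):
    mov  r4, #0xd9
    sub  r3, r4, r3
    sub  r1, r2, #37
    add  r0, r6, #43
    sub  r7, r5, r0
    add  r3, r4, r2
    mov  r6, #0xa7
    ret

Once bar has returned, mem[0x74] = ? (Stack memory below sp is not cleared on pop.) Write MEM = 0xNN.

MEM = 0xcb

prologue: push r0 → mem[0x74]=0xcb, sp=0x74
prologue: push r1 → mem[0x73]=0xf7, sp=0x73
body[0] mov  r4, #0xd9 → r4=0xd9
body[1] sub  r3, r4, r3 → r3=0xd4
body[2] sub  r1, r2, #37 → r1=0x0c
body[3] add  r0, r6, #43 → r0=0xc6
body[4] sub  r7, r5, r0 → r7=0x56
body[5] add  r3, r4, r2 → r3=0x0a
body[6] mov  r6, #0xa7 → r6=0xa7
epilogue: pop r1=0xf7, sp=0x74
epilogue: pop r0=0xcb, sp=0x75
prologue pushed ['r0', 'r1'] at ['0x74', '0x73']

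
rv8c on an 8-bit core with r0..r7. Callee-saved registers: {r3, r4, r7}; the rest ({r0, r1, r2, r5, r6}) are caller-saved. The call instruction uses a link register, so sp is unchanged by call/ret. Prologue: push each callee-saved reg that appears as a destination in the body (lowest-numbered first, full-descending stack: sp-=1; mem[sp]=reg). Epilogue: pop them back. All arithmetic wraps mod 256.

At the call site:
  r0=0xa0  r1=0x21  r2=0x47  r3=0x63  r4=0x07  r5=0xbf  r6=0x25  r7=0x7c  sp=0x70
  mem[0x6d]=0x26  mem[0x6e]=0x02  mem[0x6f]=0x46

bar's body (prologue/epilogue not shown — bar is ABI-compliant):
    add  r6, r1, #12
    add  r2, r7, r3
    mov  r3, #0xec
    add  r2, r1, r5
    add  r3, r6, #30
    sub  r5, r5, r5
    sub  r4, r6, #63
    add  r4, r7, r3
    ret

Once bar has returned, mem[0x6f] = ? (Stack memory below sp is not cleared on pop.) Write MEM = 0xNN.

prologue: push r3 -> mem[0x6f]=0x63, sp=0x6f
prologue: push r4 -> mem[0x6e]=0x07, sp=0x6e
body[0] add  r6, r1, #12 -> r6=0x2d
body[1] add  r2, r7, r3 -> r2=0xdf
body[2] mov  r3, #0xec -> r3=0xec
body[3] add  r2, r1, r5 -> r2=0xe0
body[4] add  r3, r6, #30 -> r3=0x4b
body[5] sub  r5, r5, r5 -> r5=0x00
body[6] sub  r4, r6, #63 -> r4=0xee
body[7] add  r4, r7, r3 -> r4=0xc7
epilogue: pop r4=0x07, sp=0x6f
epilogue: pop r3=0x63, sp=0x70
prologue pushed ['r3', 'r4'] at ['0x6f', '0x6e']

MEM = 0x63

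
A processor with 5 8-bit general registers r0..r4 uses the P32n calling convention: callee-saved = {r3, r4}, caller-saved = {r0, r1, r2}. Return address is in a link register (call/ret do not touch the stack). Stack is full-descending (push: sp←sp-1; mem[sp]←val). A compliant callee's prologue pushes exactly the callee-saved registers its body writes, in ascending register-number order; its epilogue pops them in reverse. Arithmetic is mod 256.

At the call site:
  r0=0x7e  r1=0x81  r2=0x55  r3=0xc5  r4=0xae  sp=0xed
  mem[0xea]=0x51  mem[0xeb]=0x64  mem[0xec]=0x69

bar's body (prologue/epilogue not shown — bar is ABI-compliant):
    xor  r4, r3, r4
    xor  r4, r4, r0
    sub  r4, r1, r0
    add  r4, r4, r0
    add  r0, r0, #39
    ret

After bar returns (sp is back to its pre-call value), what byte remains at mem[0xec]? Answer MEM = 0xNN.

MEM = 0xae

prologue: push r4 → mem[0xec]=0xae, sp=0xec
body[0] xor  r4, r3, r4 → r4=0x6b
body[1] xor  r4, r4, r0 → r4=0x15
body[2] sub  r4, r1, r0 → r4=0x03
body[3] add  r4, r4, r0 → r4=0x81
body[4] add  r0, r0, #39 → r0=0xa5
epilogue: pop r4=0xae, sp=0xed
prologue pushed ['r4'] at ['0xec']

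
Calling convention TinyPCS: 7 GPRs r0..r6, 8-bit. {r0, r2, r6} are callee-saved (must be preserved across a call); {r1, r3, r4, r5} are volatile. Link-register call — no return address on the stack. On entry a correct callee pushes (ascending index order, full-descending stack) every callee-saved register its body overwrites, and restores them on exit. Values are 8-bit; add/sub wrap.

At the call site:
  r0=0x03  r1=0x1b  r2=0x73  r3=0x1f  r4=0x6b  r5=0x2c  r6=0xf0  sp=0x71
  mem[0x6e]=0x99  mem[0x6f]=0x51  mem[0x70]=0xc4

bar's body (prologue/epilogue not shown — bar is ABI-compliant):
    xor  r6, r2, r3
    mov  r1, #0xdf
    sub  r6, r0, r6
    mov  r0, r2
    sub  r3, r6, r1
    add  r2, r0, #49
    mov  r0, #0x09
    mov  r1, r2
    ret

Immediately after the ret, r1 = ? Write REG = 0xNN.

REG = 0xa4

prologue: push r0 → mem[0x70]=0x03, sp=0x70
prologue: push r2 → mem[0x6f]=0x73, sp=0x6f
prologue: push r6 → mem[0x6e]=0xf0, sp=0x6e
body[0] xor  r6, r2, r3 → r6=0x6c
body[1] mov  r1, #0xdf → r1=0xdf
body[2] sub  r6, r0, r6 → r6=0x97
body[3] mov  r0, r2 → r0=0x73
body[4] sub  r3, r6, r1 → r3=0xb8
body[5] add  r2, r0, #49 → r2=0xa4
body[6] mov  r0, #0x09 → r0=0x09
body[7] mov  r1, r2 → r1=0xa4
epilogue: pop r6=0xf0, sp=0x6f
epilogue: pop r2=0x73, sp=0x70
epilogue: pop r0=0x03, sp=0x71
r1 is caller-saved → body value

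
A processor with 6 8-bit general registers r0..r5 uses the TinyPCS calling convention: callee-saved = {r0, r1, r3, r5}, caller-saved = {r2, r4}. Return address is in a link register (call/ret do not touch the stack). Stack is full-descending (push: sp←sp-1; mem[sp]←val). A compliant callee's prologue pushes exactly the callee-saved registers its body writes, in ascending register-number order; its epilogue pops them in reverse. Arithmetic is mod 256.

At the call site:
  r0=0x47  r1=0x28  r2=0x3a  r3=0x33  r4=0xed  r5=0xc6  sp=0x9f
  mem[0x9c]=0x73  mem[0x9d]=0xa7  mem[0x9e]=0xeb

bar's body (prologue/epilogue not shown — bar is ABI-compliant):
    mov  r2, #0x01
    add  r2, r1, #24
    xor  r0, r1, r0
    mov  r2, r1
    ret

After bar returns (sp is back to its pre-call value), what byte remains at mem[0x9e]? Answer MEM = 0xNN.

prologue: push r0 → mem[0x9e]=0x47, sp=0x9e
body[0] mov  r2, #0x01 → r2=0x01
body[1] add  r2, r1, #24 → r2=0x40
body[2] xor  r0, r1, r0 → r0=0x6f
body[3] mov  r2, r1 → r2=0x28
epilogue: pop r0=0x47, sp=0x9f
prologue pushed ['r0'] at ['0x9e']

MEM = 0x47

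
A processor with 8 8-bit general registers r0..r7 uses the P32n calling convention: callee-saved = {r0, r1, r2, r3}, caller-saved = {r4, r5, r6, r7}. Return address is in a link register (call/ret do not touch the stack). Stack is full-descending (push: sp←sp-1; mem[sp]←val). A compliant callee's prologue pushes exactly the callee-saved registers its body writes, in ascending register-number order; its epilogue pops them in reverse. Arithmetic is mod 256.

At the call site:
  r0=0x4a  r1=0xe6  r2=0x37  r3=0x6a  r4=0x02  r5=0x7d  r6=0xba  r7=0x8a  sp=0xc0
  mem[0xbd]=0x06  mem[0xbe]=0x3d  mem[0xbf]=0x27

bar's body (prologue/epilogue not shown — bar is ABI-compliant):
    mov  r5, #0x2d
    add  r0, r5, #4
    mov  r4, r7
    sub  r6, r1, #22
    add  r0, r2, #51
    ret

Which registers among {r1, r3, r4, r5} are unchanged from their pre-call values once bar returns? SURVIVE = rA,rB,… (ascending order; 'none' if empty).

SURVIVE = r1,r3

prologue: push r0 → mem[0xbf]=0x4a, sp=0xbf
body[0] mov  r5, #0x2d → r5=0x2d
body[1] add  r0, r5, #4 → r0=0x31
body[2] mov  r4, r7 → r4=0x8a
body[3] sub  r6, r1, #22 → r6=0xd0
body[4] add  r0, r2, #51 → r0=0x6a
epilogue: pop r0=0x4a, sp=0xc0
r1: callee-saved, written=False
r3: callee-saved, written=False
r4: caller-saved, written=True
r5: caller-saved, written=True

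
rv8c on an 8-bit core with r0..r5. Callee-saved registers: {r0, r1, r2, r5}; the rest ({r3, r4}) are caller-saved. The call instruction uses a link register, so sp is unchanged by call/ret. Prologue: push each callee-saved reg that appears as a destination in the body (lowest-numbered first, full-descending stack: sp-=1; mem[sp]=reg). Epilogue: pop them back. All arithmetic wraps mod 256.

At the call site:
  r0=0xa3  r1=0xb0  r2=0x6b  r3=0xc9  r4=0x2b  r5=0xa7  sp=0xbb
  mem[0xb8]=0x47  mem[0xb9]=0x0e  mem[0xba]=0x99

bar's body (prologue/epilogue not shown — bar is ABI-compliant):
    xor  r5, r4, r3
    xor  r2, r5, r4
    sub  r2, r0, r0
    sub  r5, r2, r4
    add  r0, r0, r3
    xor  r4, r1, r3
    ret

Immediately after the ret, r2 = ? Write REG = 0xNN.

REG = 0x6b

prologue: push r0 → mem[0xba]=0xa3, sp=0xba
prologue: push r2 → mem[0xb9]=0x6b, sp=0xb9
prologue: push r5 → mem[0xb8]=0xa7, sp=0xb8
body[0] xor  r5, r4, r3 → r5=0xe2
body[1] xor  r2, r5, r4 → r2=0xc9
body[2] sub  r2, r0, r0 → r2=0x00
body[3] sub  r5, r2, r4 → r5=0xd5
body[4] add  r0, r0, r3 → r0=0x6c
body[5] xor  r4, r1, r3 → r4=0x79
epilogue: pop r5=0xa7, sp=0xb9
epilogue: pop r2=0x6b, sp=0xba
epilogue: pop r0=0xa3, sp=0xbb
r2 is callee-saved → restored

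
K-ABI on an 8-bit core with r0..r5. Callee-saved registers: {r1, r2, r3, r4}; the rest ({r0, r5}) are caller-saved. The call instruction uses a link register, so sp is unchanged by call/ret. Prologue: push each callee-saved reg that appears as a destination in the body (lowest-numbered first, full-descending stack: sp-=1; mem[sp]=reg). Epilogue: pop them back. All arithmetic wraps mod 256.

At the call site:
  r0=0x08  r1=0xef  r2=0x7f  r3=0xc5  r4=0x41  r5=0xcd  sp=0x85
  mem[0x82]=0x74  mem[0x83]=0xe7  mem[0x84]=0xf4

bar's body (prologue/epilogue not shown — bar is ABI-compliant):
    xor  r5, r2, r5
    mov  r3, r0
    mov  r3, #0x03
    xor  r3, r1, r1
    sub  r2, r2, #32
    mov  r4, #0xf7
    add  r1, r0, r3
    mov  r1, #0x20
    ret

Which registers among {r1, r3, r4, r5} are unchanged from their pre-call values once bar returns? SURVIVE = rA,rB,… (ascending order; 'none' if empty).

SURVIVE = r1,r3,r4

prologue: push r1 → mem[0x84]=0xef, sp=0x84
prologue: push r2 → mem[0x83]=0x7f, sp=0x83
prologue: push r3 → mem[0x82]=0xc5, sp=0x82
prologue: push r4 → mem[0x81]=0x41, sp=0x81
body[0] xor  r5, r2, r5 → r5=0xb2
body[1] mov  r3, r0 → r3=0x08
body[2] mov  r3, #0x03 → r3=0x03
body[3] xor  r3, r1, r1 → r3=0x00
body[4] sub  r2, r2, #32 → r2=0x5f
body[5] mov  r4, #0xf7 → r4=0xf7
body[6] add  r1, r0, r3 → r1=0x08
body[7] mov  r1, #0x20 → r1=0x20
epilogue: pop r4=0x41, sp=0x82
epilogue: pop r3=0xc5, sp=0x83
epilogue: pop r2=0x7f, sp=0x84
epilogue: pop r1=0xef, sp=0x85
r1: callee-saved, written=True
r3: callee-saved, written=True
r4: callee-saved, written=True
r5: caller-saved, written=True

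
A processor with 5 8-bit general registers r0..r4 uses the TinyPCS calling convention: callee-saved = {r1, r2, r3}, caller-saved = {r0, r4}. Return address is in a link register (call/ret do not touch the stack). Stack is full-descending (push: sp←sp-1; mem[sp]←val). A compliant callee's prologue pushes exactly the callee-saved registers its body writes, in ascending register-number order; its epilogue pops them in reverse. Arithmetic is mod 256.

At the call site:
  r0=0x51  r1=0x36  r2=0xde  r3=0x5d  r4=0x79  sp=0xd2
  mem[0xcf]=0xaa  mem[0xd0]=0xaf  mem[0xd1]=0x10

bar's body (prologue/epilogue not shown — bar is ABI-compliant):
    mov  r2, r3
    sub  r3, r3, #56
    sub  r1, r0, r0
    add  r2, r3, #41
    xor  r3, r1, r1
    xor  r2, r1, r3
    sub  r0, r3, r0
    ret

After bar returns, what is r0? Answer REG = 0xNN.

REG = 0xaf

prologue: push r1 -> mem[0xd1]=0x36, sp=0xd1
prologue: push r2 -> mem[0xd0]=0xde, sp=0xd0
prologue: push r3 -> mem[0xcf]=0x5d, sp=0xcf
body[0] mov  r2, r3 -> r2=0x5d
body[1] sub  r3, r3, #56 -> r3=0x25
body[2] sub  r1, r0, r0 -> r1=0x00
body[3] add  r2, r3, #41 -> r2=0x4e
body[4] xor  r3, r1, r1 -> r3=0x00
body[5] xor  r2, r1, r3 -> r2=0x00
body[6] sub  r0, r3, r0 -> r0=0xaf
epilogue: pop r3=0x5d, sp=0xd0
epilogue: pop r2=0xde, sp=0xd1
epilogue: pop r1=0x36, sp=0xd2
r0 is caller-saved -> body value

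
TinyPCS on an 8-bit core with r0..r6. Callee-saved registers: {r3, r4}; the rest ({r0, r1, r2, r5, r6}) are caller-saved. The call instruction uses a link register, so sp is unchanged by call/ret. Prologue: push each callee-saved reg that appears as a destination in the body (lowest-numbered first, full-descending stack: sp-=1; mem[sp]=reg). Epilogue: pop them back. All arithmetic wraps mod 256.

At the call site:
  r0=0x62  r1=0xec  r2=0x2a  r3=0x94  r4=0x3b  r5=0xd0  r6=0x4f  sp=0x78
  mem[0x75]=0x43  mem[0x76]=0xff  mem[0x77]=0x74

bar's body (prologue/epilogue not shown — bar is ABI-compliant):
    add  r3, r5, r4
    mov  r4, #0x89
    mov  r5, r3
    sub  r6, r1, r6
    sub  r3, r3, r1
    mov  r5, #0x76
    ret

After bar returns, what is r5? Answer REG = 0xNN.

prologue: push r3 -> mem[0x77]=0x94, sp=0x77
prologue: push r4 -> mem[0x76]=0x3b, sp=0x76
body[0] add  r3, r5, r4 -> r3=0x0b
body[1] mov  r4, #0x89 -> r4=0x89
body[2] mov  r5, r3 -> r5=0x0b
body[3] sub  r6, r1, r6 -> r6=0x9d
body[4] sub  r3, r3, r1 -> r3=0x1f
body[5] mov  r5, #0x76 -> r5=0x76
epilogue: pop r4=0x3b, sp=0x77
epilogue: pop r3=0x94, sp=0x78
r5 is caller-saved -> body value

REG = 0x76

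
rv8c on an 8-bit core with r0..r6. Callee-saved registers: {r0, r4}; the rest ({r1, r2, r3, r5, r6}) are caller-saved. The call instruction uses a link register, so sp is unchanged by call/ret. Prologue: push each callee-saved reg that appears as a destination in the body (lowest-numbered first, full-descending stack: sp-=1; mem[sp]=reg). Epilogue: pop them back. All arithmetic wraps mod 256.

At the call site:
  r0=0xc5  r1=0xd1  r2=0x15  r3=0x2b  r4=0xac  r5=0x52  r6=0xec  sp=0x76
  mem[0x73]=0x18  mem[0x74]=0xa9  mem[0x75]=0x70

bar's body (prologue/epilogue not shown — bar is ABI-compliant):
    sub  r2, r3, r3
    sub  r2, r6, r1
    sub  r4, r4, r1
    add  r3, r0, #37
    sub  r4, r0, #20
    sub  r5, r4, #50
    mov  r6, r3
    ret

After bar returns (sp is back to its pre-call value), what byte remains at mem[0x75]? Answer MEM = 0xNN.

prologue: push r4 -> mem[0x75]=0xac, sp=0x75
body[0] sub  r2, r3, r3 -> r2=0x00
body[1] sub  r2, r6, r1 -> r2=0x1b
body[2] sub  r4, r4, r1 -> r4=0xdb
body[3] add  r3, r0, #37 -> r3=0xea
body[4] sub  r4, r0, #20 -> r4=0xb1
body[5] sub  r5, r4, #50 -> r5=0x7f
body[6] mov  r6, r3 -> r6=0xea
epilogue: pop r4=0xac, sp=0x76
prologue pushed ['r4'] at ['0x75']

MEM = 0xac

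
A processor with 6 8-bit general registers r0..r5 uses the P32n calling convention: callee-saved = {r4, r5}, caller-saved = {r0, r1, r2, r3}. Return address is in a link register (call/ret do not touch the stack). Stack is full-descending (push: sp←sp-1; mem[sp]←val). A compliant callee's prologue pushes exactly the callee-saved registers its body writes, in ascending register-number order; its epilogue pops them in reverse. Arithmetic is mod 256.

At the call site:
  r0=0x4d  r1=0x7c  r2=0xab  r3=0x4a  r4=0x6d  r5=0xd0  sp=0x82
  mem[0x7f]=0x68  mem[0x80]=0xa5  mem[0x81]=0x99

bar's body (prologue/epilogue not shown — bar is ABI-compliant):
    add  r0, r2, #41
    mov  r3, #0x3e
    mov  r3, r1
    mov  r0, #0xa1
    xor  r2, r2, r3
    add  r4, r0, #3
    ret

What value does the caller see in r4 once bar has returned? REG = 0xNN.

REG = 0x6d

prologue: push r4 → mem[0x81]=0x6d, sp=0x81
body[0] add  r0, r2, #41 → r0=0xd4
body[1] mov  r3, #0x3e → r3=0x3e
body[2] mov  r3, r1 → r3=0x7c
body[3] mov  r0, #0xa1 → r0=0xa1
body[4] xor  r2, r2, r3 → r2=0xd7
body[5] add  r4, r0, #3 → r4=0xa4
epilogue: pop r4=0x6d, sp=0x82
r4 is callee-saved → restored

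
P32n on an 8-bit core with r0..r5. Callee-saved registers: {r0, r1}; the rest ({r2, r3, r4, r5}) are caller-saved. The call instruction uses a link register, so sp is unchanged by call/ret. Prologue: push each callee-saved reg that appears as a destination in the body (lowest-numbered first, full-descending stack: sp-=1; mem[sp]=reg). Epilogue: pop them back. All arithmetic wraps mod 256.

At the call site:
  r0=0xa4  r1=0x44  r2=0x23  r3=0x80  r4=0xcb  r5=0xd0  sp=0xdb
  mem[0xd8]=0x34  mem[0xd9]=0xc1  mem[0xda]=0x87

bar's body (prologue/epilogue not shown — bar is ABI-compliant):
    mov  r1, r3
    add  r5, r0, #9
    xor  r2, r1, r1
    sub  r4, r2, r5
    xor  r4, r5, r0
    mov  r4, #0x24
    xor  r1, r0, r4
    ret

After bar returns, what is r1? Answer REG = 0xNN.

prologue: push r1 → mem[0xda]=0x44, sp=0xda
body[0] mov  r1, r3 → r1=0x80
body[1] add  r5, r0, #9 → r5=0xad
body[2] xor  r2, r1, r1 → r2=0x00
body[3] sub  r4, r2, r5 → r4=0x53
body[4] xor  r4, r5, r0 → r4=0x09
body[5] mov  r4, #0x24 → r4=0x24
body[6] xor  r1, r0, r4 → r1=0x80
epilogue: pop r1=0x44, sp=0xdb
r1 is callee-saved → restored

REG = 0x44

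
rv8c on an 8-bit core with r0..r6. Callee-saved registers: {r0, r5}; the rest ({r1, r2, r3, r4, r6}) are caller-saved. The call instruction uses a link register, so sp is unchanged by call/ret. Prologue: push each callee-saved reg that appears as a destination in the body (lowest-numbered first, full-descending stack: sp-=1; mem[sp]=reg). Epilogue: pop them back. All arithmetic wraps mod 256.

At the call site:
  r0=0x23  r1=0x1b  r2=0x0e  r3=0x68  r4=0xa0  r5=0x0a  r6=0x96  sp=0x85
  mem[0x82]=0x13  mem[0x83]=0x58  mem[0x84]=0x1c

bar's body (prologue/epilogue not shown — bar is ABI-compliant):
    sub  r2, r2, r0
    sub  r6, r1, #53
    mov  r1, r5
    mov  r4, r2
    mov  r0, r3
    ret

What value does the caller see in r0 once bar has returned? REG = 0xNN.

prologue: push r0 → mem[0x84]=0x23, sp=0x84
body[0] sub  r2, r2, r0 → r2=0xeb
body[1] sub  r6, r1, #53 → r6=0xe6
body[2] mov  r1, r5 → r1=0x0a
body[3] mov  r4, r2 → r4=0xeb
body[4] mov  r0, r3 → r0=0x68
epilogue: pop r0=0x23, sp=0x85
r0 is callee-saved → restored

REG = 0x23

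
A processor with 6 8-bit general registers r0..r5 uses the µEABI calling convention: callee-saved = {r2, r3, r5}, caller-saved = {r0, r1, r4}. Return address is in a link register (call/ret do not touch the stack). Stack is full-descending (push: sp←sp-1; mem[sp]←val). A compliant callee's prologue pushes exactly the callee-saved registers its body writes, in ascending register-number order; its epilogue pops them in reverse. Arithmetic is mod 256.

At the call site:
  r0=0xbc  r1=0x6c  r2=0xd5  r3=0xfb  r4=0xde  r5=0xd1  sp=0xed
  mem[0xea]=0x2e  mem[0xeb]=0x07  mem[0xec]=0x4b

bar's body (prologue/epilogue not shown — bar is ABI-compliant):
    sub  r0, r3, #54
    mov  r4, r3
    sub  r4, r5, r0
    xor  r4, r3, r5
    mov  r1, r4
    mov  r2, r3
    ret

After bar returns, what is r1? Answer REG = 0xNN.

prologue: push r2 -> mem[0xec]=0xd5, sp=0xec
body[0] sub  r0, r3, #54 -> r0=0xc5
body[1] mov  r4, r3 -> r4=0xfb
body[2] sub  r4, r5, r0 -> r4=0x0c
body[3] xor  r4, r3, r5 -> r4=0x2a
body[4] mov  r1, r4 -> r1=0x2a
body[5] mov  r2, r3 -> r2=0xfb
epilogue: pop r2=0xd5, sp=0xed
r1 is caller-saved -> body value

REG = 0x2a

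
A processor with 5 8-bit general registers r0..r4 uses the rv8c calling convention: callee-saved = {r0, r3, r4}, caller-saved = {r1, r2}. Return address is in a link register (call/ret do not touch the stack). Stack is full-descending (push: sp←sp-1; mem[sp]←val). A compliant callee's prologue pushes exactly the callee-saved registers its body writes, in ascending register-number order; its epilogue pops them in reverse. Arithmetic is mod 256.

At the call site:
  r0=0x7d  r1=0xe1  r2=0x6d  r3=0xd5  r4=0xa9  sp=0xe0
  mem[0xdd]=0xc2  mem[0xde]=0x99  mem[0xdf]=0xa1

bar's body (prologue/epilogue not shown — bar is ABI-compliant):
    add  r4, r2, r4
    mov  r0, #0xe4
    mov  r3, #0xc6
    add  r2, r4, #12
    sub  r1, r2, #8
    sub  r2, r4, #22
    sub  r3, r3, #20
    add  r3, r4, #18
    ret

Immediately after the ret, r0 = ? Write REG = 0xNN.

prologue: push r0 -> mem[0xdf]=0x7d, sp=0xdf
prologue: push r3 -> mem[0xde]=0xd5, sp=0xde
prologue: push r4 -> mem[0xdd]=0xa9, sp=0xdd
body[0] add  r4, r2, r4 -> r4=0x16
body[1] mov  r0, #0xe4 -> r0=0xe4
body[2] mov  r3, #0xc6 -> r3=0xc6
body[3] add  r2, r4, #12 -> r2=0x22
body[4] sub  r1, r2, #8 -> r1=0x1a
body[5] sub  r2, r4, #22 -> r2=0x00
body[6] sub  r3, r3, #20 -> r3=0xb2
body[7] add  r3, r4, #18 -> r3=0x28
epilogue: pop r4=0xa9, sp=0xde
epilogue: pop r3=0xd5, sp=0xdf
epilogue: pop r0=0x7d, sp=0xe0
r0 is callee-saved -> restored

REG = 0x7d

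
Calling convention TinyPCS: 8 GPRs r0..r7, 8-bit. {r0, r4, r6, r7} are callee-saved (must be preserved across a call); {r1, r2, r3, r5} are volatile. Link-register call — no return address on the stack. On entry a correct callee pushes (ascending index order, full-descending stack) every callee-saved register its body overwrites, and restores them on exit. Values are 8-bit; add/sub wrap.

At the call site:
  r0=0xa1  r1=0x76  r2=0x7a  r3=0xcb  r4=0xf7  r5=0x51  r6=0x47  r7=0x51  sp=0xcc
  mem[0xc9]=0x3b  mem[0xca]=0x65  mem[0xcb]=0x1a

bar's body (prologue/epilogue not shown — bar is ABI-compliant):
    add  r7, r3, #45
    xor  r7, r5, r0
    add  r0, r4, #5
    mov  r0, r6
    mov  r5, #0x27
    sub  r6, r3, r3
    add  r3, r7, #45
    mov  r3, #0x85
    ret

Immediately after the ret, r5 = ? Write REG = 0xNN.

prologue: push r0 -> mem[0xcb]=0xa1, sp=0xcb
prologue: push r6 -> mem[0xca]=0x47, sp=0xca
prologue: push r7 -> mem[0xc9]=0x51, sp=0xc9
body[0] add  r7, r3, #45 -> r7=0xf8
body[1] xor  r7, r5, r0 -> r7=0xf0
body[2] add  r0, r4, #5 -> r0=0xfc
body[3] mov  r0, r6 -> r0=0x47
body[4] mov  r5, #0x27 -> r5=0x27
body[5] sub  r6, r3, r3 -> r6=0x00
body[6] add  r3, r7, #45 -> r3=0x1d
body[7] mov  r3, #0x85 -> r3=0x85
epilogue: pop r7=0x51, sp=0xca
epilogue: pop r6=0x47, sp=0xcb
epilogue: pop r0=0xa1, sp=0xcc
r5 is caller-saved -> body value

REG = 0x27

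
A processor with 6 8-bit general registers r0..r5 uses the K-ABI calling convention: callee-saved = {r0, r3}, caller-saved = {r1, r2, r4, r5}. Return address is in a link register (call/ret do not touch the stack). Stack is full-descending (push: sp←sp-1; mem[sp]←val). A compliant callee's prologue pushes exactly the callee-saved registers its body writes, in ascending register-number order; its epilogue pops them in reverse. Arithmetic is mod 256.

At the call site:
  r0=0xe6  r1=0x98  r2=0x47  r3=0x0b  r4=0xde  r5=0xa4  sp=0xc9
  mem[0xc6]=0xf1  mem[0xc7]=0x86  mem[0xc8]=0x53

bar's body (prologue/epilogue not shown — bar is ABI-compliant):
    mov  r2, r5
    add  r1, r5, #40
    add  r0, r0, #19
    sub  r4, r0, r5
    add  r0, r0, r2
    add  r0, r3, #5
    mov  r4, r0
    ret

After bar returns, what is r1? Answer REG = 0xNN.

prologue: push r0 → mem[0xc8]=0xe6, sp=0xc8
body[0] mov  r2, r5 → r2=0xa4
body[1] add  r1, r5, #40 → r1=0xcc
body[2] add  r0, r0, #19 → r0=0xf9
body[3] sub  r4, r0, r5 → r4=0x55
body[4] add  r0, r0, r2 → r0=0x9d
body[5] add  r0, r3, #5 → r0=0x10
body[6] mov  r4, r0 → r4=0x10
epilogue: pop r0=0xe6, sp=0xc9
r1 is caller-saved → body value

REG = 0xcc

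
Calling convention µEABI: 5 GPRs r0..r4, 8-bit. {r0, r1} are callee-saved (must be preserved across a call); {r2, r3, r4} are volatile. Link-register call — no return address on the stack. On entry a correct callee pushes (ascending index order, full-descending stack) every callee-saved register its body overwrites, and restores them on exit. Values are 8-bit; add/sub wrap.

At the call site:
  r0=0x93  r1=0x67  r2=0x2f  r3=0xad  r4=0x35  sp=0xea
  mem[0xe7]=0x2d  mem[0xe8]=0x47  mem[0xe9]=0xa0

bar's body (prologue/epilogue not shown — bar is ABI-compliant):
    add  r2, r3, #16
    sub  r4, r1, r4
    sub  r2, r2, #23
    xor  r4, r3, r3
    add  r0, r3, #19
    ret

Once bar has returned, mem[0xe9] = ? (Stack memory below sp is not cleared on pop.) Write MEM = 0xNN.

prologue: push r0 -> mem[0xe9]=0x93, sp=0xe9
body[0] add  r2, r3, #16 -> r2=0xbd
body[1] sub  r4, r1, r4 -> r4=0x32
body[2] sub  r2, r2, #23 -> r2=0xa6
body[3] xor  r4, r3, r3 -> r4=0x00
body[4] add  r0, r3, #19 -> r0=0xc0
epilogue: pop r0=0x93, sp=0xea
prologue pushed ['r0'] at ['0xe9']

MEM = 0x93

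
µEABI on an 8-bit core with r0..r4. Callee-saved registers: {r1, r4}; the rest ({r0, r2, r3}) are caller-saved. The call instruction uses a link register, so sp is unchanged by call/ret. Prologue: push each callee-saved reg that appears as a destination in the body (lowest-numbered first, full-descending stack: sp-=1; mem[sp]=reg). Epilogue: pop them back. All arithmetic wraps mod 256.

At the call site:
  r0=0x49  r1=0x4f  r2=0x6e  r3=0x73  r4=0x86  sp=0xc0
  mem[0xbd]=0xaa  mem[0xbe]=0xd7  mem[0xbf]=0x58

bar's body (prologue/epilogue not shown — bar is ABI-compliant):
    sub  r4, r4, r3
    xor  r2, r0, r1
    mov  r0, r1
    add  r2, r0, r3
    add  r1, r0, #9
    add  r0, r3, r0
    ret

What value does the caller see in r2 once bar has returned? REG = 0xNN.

REG = 0xc2

prologue: push r1 → mem[0xbf]=0x4f, sp=0xbf
prologue: push r4 → mem[0xbe]=0x86, sp=0xbe
body[0] sub  r4, r4, r3 → r4=0x13
body[1] xor  r2, r0, r1 → r2=0x06
body[2] mov  r0, r1 → r0=0x4f
body[3] add  r2, r0, r3 → r2=0xc2
body[4] add  r1, r0, #9 → r1=0x58
body[5] add  r0, r3, r0 → r0=0xc2
epilogue: pop r4=0x86, sp=0xbf
epilogue: pop r1=0x4f, sp=0xc0
r2 is caller-saved → body value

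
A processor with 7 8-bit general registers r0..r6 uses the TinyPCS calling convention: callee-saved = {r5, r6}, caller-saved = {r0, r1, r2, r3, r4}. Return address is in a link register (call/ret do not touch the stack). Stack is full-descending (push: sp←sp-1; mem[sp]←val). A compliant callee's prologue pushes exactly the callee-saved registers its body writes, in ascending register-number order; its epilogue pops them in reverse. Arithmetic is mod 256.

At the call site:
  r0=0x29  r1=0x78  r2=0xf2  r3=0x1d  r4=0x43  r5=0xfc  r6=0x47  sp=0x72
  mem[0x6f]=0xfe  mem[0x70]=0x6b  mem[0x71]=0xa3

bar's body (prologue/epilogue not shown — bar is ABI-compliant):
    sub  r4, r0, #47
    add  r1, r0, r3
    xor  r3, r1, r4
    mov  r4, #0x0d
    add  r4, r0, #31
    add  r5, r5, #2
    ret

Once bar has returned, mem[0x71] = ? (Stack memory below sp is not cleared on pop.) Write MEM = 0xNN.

prologue: push r5 → mem[0x71]=0xfc, sp=0x71
body[0] sub  r4, r0, #47 → r4=0xfa
body[1] add  r1, r0, r3 → r1=0x46
body[2] xor  r3, r1, r4 → r3=0xbc
body[3] mov  r4, #0x0d → r4=0x0d
body[4] add  r4, r0, #31 → r4=0x48
body[5] add  r5, r5, #2 → r5=0xfe
epilogue: pop r5=0xfc, sp=0x72
prologue pushed ['r5'] at ['0x71']

MEM = 0xfc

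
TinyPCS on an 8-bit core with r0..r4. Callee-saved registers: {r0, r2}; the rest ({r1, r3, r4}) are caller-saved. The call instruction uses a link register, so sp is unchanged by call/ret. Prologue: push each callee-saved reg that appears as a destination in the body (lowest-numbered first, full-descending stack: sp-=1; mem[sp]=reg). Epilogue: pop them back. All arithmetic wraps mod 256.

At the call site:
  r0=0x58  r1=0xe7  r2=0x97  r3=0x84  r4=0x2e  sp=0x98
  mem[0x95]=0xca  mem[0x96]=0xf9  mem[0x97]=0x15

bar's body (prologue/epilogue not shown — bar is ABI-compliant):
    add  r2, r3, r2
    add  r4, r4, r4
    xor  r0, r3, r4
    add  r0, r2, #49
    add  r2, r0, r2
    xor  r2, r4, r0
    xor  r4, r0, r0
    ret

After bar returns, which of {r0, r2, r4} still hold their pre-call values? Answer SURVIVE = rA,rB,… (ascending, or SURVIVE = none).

prologue: push r0 -> mem[0x97]=0x58, sp=0x97
prologue: push r2 -> mem[0x96]=0x97, sp=0x96
body[0] add  r2, r3, r2 -> r2=0x1b
body[1] add  r4, r4, r4 -> r4=0x5c
body[2] xor  r0, r3, r4 -> r0=0xd8
body[3] add  r0, r2, #49 -> r0=0x4c
body[4] add  r2, r0, r2 -> r2=0x67
body[5] xor  r2, r4, r0 -> r2=0x10
body[6] xor  r4, r0, r0 -> r4=0x00
epilogue: pop r2=0x97, sp=0x97
epilogue: pop r0=0x58, sp=0x98
r0: callee-saved, written=True
r2: callee-saved, written=True
r4: caller-saved, written=True

SURVIVE = r0,r2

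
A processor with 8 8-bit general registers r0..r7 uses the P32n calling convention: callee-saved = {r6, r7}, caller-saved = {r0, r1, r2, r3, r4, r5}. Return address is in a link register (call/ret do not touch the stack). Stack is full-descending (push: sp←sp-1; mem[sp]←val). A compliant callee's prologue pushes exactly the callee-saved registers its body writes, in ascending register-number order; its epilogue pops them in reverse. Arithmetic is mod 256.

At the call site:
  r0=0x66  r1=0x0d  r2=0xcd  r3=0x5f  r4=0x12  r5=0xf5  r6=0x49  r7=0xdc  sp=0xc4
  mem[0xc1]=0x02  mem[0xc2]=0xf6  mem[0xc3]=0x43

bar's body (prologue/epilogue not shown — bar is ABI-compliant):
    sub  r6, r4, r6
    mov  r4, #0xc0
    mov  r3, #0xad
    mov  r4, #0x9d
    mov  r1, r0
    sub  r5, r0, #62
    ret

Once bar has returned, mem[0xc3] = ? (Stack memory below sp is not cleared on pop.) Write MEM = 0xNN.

prologue: push r6 → mem[0xc3]=0x49, sp=0xc3
body[0] sub  r6, r4, r6 → r6=0xc9
body[1] mov  r4, #0xc0 → r4=0xc0
body[2] mov  r3, #0xad → r3=0xad
body[3] mov  r4, #0x9d → r4=0x9d
body[4] mov  r1, r0 → r1=0x66
body[5] sub  r5, r0, #62 → r5=0x28
epilogue: pop r6=0x49, sp=0xc4
prologue pushed ['r6'] at ['0xc3']

MEM = 0x49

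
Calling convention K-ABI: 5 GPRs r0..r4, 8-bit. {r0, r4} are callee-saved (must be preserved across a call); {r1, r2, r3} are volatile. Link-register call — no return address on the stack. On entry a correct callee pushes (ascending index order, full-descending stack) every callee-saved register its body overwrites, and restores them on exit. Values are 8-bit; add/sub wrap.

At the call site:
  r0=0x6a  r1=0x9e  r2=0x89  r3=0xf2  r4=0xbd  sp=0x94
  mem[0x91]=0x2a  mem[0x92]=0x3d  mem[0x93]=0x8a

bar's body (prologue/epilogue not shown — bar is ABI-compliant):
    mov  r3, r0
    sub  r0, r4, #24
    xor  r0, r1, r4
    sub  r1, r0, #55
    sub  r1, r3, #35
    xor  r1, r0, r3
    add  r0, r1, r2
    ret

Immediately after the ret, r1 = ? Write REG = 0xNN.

REG = 0x49

prologue: push r0 → mem[0x93]=0x6a, sp=0x93
body[0] mov  r3, r0 → r3=0x6a
body[1] sub  r0, r4, #24 → r0=0xa5
body[2] xor  r0, r1, r4 → r0=0x23
body[3] sub  r1, r0, #55 → r1=0xec
body[4] sub  r1, r3, #35 → r1=0x47
body[5] xor  r1, r0, r3 → r1=0x49
body[6] add  r0, r1, r2 → r0=0xd2
epilogue: pop r0=0x6a, sp=0x94
r1 is caller-saved → body value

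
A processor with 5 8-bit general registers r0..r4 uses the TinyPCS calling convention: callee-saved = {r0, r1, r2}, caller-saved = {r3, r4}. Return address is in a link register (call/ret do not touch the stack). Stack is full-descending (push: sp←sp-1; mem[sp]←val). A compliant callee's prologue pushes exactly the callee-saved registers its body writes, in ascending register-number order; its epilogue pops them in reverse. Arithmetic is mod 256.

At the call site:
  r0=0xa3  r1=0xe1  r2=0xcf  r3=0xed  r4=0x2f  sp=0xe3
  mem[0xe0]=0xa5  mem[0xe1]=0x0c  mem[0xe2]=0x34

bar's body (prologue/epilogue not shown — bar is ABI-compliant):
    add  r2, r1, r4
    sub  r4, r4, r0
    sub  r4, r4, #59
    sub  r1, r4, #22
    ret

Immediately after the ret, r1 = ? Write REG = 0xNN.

prologue: push r1 → mem[0xe2]=0xe1, sp=0xe2
prologue: push r2 → mem[0xe1]=0xcf, sp=0xe1
body[0] add  r2, r1, r4 → r2=0x10
body[1] sub  r4, r4, r0 → r4=0x8c
body[2] sub  r4, r4, #59 → r4=0x51
body[3] sub  r1, r4, #22 → r1=0x3b
epilogue: pop r2=0xcf, sp=0xe2
epilogue: pop r1=0xe1, sp=0xe3
r1 is callee-saved → restored

REG = 0xe1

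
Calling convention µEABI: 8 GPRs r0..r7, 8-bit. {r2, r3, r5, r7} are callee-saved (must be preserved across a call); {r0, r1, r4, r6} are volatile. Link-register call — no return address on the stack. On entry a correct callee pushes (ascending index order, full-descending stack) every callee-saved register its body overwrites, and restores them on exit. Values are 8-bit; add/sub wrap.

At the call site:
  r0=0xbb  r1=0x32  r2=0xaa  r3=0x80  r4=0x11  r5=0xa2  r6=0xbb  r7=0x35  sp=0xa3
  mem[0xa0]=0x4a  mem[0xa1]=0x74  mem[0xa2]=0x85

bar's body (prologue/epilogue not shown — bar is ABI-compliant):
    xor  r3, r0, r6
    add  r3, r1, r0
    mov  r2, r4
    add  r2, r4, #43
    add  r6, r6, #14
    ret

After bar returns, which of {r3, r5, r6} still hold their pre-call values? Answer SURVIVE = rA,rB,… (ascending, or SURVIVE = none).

SURVIVE = r3,r5

prologue: push r2 -> mem[0xa2]=0xaa, sp=0xa2
prologue: push r3 -> mem[0xa1]=0x80, sp=0xa1
body[0] xor  r3, r0, r6 -> r3=0x00
body[1] add  r3, r1, r0 -> r3=0xed
body[2] mov  r2, r4 -> r2=0x11
body[3] add  r2, r4, #43 -> r2=0x3c
body[4] add  r6, r6, #14 -> r6=0xc9
epilogue: pop r3=0x80, sp=0xa2
epilogue: pop r2=0xaa, sp=0xa3
r3: callee-saved, written=True
r5: callee-saved, written=False
r6: caller-saved, written=True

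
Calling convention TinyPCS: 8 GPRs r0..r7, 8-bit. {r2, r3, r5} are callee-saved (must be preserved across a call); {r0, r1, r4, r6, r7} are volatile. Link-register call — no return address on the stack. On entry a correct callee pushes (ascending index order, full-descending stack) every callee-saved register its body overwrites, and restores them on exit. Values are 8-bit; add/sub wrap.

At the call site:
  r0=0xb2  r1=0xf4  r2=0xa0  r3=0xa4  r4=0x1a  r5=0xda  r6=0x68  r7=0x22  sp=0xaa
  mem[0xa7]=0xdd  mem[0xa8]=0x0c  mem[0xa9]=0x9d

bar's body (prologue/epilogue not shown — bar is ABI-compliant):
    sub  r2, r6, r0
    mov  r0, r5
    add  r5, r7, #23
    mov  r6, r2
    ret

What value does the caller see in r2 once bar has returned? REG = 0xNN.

REG = 0xa0

prologue: push r2 -> mem[0xa9]=0xa0, sp=0xa9
prologue: push r5 -> mem[0xa8]=0xda, sp=0xa8
body[0] sub  r2, r6, r0 -> r2=0xb6
body[1] mov  r0, r5 -> r0=0xda
body[2] add  r5, r7, #23 -> r5=0x39
body[3] mov  r6, r2 -> r6=0xb6
epilogue: pop r5=0xda, sp=0xa9
epilogue: pop r2=0xa0, sp=0xaa
r2 is callee-saved -> restored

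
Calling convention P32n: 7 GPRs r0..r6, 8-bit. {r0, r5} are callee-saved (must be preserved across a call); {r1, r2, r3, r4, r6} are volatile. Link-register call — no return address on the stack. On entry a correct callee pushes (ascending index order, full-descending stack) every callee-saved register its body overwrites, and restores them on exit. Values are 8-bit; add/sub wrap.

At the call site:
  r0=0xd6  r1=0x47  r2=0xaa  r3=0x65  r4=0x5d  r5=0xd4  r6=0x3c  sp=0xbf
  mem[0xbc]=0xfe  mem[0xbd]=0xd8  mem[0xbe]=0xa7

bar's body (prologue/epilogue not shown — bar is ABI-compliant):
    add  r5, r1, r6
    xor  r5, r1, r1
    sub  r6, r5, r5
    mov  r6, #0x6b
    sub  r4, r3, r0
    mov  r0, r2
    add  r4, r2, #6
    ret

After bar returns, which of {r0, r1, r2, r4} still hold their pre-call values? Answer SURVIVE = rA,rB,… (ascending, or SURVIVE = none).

prologue: push r0 → mem[0xbe]=0xd6, sp=0xbe
prologue: push r5 → mem[0xbd]=0xd4, sp=0xbd
body[0] add  r5, r1, r6 → r5=0x83
body[1] xor  r5, r1, r1 → r5=0x00
body[2] sub  r6, r5, r5 → r6=0x00
body[3] mov  r6, #0x6b → r6=0x6b
body[4] sub  r4, r3, r0 → r4=0x8f
body[5] mov  r0, r2 → r0=0xaa
body[6] add  r4, r2, #6 → r4=0xb0
epilogue: pop r5=0xd4, sp=0xbe
epilogue: pop r0=0xd6, sp=0xbf
r0: callee-saved, written=True
r1: caller-saved, written=False
r2: caller-saved, written=False
r4: caller-saved, written=True

SURVIVE = r0,r1,r2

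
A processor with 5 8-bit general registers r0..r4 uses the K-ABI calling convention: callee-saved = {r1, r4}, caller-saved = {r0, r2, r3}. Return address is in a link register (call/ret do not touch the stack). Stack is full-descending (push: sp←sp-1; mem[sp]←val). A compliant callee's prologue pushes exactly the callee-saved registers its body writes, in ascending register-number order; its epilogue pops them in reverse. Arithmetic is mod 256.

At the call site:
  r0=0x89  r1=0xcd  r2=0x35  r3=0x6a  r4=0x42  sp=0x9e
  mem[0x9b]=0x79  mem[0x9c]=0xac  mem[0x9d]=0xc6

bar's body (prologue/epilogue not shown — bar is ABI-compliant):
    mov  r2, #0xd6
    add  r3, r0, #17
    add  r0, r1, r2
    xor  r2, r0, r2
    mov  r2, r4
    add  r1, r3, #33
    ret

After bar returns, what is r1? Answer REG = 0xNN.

prologue: push r1 → mem[0x9d]=0xcd, sp=0x9d
body[0] mov  r2, #0xd6 → r2=0xd6
body[1] add  r3, r0, #17 → r3=0x9a
body[2] add  r0, r1, r2 → r0=0xa3
body[3] xor  r2, r0, r2 → r2=0x75
body[4] mov  r2, r4 → r2=0x42
body[5] add  r1, r3, #33 → r1=0xbb
epilogue: pop r1=0xcd, sp=0x9e
r1 is callee-saved → restored

REG = 0xcd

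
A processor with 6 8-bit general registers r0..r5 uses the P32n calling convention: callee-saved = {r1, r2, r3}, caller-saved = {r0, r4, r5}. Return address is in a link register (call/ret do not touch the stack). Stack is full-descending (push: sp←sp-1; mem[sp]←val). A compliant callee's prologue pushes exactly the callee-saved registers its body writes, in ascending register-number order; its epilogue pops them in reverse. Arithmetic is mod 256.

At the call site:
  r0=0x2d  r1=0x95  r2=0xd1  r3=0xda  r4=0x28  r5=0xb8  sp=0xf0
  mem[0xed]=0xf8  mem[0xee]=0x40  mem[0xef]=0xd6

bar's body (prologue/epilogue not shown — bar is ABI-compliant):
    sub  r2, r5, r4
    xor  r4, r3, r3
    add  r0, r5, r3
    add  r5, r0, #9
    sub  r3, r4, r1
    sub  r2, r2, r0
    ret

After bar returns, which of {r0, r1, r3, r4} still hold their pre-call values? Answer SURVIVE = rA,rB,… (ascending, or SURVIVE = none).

SURVIVE = r1,r3

prologue: push r2 → mem[0xef]=0xd1, sp=0xef
prologue: push r3 → mem[0xee]=0xda, sp=0xee
body[0] sub  r2, r5, r4 → r2=0x90
body[1] xor  r4, r3, r3 → r4=0x00
body[2] add  r0, r5, r3 → r0=0x92
body[3] add  r5, r0, #9 → r5=0x9b
body[4] sub  r3, r4, r1 → r3=0x6b
body[5] sub  r2, r2, r0 → r2=0xfe
epilogue: pop r3=0xda, sp=0xef
epilogue: pop r2=0xd1, sp=0xf0
r0: caller-saved, written=True
r1: callee-saved, written=False
r3: callee-saved, written=True
r4: caller-saved, written=True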